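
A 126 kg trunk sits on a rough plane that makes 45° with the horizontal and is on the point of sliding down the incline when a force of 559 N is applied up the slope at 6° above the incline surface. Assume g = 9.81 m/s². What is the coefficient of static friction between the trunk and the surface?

On the verge of sliding down the incline, friction is at its maximum μN and acts up the slope.
Perpendicular to incline: N = W cos 45° − P sin 6° = 874 − 58.43 = 815.6 N.
Along incline: P cos 6° + μN = W sin 45° → μ = (W sin 45° − P cos 6°) / N = 0.39.

μ ≈ 0.390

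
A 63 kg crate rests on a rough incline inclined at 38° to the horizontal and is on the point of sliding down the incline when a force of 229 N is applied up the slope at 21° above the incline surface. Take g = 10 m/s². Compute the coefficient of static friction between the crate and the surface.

μ ≈ 0.420

On the verge of sliding down the incline, friction is at its maximum μN and acts up the slope.
Perpendicular to incline: N = W cos 38° − P sin 21° = 496.4 − 82.07 = 414.4 N.
Along incline: P cos 21° + μN = W sin 38° → μ = (W sin 38° − P cos 21°) / N = 0.4201.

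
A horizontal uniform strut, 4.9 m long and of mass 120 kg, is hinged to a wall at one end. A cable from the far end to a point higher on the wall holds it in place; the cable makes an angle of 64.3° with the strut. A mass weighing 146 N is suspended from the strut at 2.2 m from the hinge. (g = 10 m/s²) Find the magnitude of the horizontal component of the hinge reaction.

H_x ≈ 320 N

Take torques about the hinge: T sin 64.3° · 4.9 = 120×10×2.45 + 146×2.2 = 3261.2 N·m.
So T = 3261.2 / (0.9011 × 4.9) = 738.62 N.
ΣF_x = 0: H_x = T cos 64.3° = 320.31 N.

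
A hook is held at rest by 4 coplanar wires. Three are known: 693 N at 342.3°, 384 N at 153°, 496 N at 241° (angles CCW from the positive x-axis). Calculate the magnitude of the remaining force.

Sum the known components: ΣF_x = 77.58 N, ΣF_y = -470.2 N.
For equilibrium the remaining force must supply (−ΣF_x, −ΣF_y) = (-77.58, 470.2) N.
Magnitude = √((-77.58)² + (470.2)²) = 476.5 N; direction = atan2(470.2, -77.58) = 99.4°.

F ≈ 477 N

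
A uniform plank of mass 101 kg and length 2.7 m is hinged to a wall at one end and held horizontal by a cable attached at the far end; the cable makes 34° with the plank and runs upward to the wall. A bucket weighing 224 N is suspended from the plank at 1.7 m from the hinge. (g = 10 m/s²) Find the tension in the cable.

Take torques about the hinge: T sin 34° · 2.7 = 101×10×1.35 + 224×1.7 = 1744.3 N·m.
So T = 1744.3 / (0.5592 × 2.7) = 1155.3 N.

T ≈ 1160 N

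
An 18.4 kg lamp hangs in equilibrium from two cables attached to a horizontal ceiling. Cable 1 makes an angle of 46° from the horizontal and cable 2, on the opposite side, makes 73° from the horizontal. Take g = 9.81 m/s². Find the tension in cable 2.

T_2 ≈ 143 N

Weight W = 18.4 × 9.81 = 180.5 N acts straight down.
Horizontal: T_1 cos 46° = T_2 cos 73°  →  T_1 = 0.4209 T_2.
Vertical: T_1 sin 46° + T_2 sin 73° = 180.5.
Substituting the horizontal relation into the vertical equation gives 1.259 T_2 = 180.5, so T_2 = 143.4 N.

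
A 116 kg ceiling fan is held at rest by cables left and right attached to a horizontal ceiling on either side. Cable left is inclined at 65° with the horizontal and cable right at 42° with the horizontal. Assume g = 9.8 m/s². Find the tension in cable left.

T_left ≈ 883 N

Weight W = 116 × 9.8 = 1137 N acts straight down.
Horizontal: T_left cos 65° = T_right cos 42°  →  T_right = 0.5687 T_left.
Vertical: T_left sin 65° + T_right sin 42° = 1137.
Substituting the horizontal relation into the vertical equation gives 1.287 T_left = 1137, so T_left = 883.4 N.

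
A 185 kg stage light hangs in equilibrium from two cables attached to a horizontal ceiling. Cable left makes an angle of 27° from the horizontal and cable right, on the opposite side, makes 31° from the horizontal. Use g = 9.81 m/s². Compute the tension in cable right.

Weight W = 185 × 9.81 = 1815 N acts straight down.
Horizontal: T_left cos 27° = T_right cos 31°  →  T_left = 0.962 T_right.
Vertical: T_left sin 27° + T_right sin 31° = 1815.
Substituting the horizontal relation into the vertical equation gives 0.9518 T_right = 1815, so T_right = 1907 N.

T_right ≈ 1910 N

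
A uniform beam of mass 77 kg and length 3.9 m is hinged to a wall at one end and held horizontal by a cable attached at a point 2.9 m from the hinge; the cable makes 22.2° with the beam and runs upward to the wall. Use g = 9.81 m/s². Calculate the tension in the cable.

Take torques about the hinge: T sin 22.2° · 2.9 = 77×9.81×1.95 = 1473 N·m.
So T = 1473 / (0.3778 × 2.9) = 1344.3 N.

T ≈ 1340 N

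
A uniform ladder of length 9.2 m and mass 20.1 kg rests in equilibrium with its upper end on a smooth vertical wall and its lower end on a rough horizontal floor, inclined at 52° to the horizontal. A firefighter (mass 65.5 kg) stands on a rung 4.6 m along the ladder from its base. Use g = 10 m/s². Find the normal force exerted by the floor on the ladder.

N_floor ≈ 856 N

ΣF_y = 0: N_floor = 20.1×10 + 65.5×10 = 856 N.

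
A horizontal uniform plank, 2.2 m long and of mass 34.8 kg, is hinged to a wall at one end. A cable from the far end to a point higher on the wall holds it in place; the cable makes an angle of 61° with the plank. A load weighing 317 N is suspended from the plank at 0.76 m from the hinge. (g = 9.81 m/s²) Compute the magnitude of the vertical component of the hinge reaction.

|H_y| ≈ 378 N

Take torques about the hinge: T sin 61° · 2.2 = 34.8×9.81×1.1 + 317×0.76 = 616.45 N·m.
So T = 616.45 / (0.8746 × 2.2) = 320.37 N.
ΣF_y = 0: H_y = (34.8×9.81 + 317) − T sin 61° = 658.39 − 280.2 = 378.18 N.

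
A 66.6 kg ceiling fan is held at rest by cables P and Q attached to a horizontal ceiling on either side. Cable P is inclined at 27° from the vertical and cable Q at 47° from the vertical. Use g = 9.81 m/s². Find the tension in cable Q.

Angles from the horizontal: cable P is 90° − 27° = 63°, cable Q is 90° − 47° = 43°.
Weight W = 66.6 × 9.81 = 653.3 N acts straight down.
Horizontal: T_P cos 63° = T_Q cos 43°  →  T_P = 1.611 T_Q.
Vertical: T_P sin 63° + T_Q sin 43° = 653.3.
Substituting the horizontal relation into the vertical equation gives 2.117 T_Q = 653.3, so T_Q = 308.6 N.

T_Q ≈ 309 N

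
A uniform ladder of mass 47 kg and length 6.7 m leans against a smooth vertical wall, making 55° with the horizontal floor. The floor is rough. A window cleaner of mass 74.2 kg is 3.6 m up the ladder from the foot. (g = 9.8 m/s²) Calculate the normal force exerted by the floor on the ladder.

ΣF_y = 0: N_floor = 47×9.8 + 74.2×9.8 = 1187.8 N.

N_floor ≈ 1190 N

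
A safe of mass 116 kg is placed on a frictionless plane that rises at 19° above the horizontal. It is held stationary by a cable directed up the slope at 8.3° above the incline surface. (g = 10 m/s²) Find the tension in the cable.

T ≈ 382 N

Take axes along and perpendicular to the incline. Weight components: W sin 19° = 377.7 N down-slope, W cos 19° = 1097 N into the surface.
Along incline: T cos 8.3° = W sin 19° → T = 381.7 N.
Perpendicular: N = W cos 19° − T sin 8.3° = 1042 N.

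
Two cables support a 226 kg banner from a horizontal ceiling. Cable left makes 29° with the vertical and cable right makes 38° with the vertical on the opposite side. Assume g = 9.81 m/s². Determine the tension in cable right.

Angles from the horizontal: cable left is 90° − 29° = 61°, cable right is 90° − 38° = 52°.
Weight W = 226 × 9.81 = 2217 N acts straight down.
Horizontal: T_left cos 61° = T_right cos 52°  →  T_left = 1.27 T_right.
Vertical: T_left sin 61° + T_right sin 52° = 2217.
Substituting the horizontal relation into the vertical equation gives 1.899 T_right = 2217, so T_right = 1168 N.

T_right ≈ 1170 N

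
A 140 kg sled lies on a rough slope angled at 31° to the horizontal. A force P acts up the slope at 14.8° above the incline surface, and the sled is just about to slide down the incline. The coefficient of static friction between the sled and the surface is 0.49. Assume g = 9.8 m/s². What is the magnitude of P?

On the verge of sliding down the incline, friction equals μN and acts up the slope.
Perpendicular: N + P sin 14.8° = W cos 31° = 1176 N.
Along incline: P cos 14.8° + μN = W sin 31° with W sin 31° = 706.6 N.
Solving the pair for P and N: P = 154.9 N, N = 1136 N (and f = μN = 556.9 N).

P ≈ 155 N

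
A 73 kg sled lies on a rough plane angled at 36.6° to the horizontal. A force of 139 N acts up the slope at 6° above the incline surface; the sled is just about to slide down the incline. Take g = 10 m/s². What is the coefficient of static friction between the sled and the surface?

μ ≈ 0.520

On the verge of sliding down the incline, friction is at its maximum μN and acts up the slope.
Perpendicular to incline: N = W cos 36.6° − P sin 6° = 586.1 − 14.53 = 571.5 N.
Along incline: P cos 6° + μN = W sin 36.6° → μ = (W sin 36.6° − P cos 6°) / N = 0.5197.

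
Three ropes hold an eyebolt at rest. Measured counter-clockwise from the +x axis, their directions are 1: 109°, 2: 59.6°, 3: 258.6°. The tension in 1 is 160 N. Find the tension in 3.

Resolve: ΣF_x = 160 cos 109° + T_2 cos 59.6° + T_3 cos 258.6° = 0.
        ΣF_y = 160 sin 109° + T_2 sin 59.6° + T_3 sin 258.6° = 0.
The known terms sum to (-52.09, 151.3) N, so 0.5060 T_2 − 0.1977 T_3 = 52.09 and 0.8625 T_2 − 0.9803 T_3 = -151.3.
Solving simultaneously: T_2 = 248.7 N, T_3 = 373.1 N.

T_3 ≈ 373 N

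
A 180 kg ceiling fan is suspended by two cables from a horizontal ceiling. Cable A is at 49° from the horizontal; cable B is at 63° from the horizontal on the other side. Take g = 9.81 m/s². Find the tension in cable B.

Weight W = 180 × 9.81 = 1766 N acts straight down.
Horizontal: T_A cos 49° = T_B cos 63°  →  T_A = 0.692 T_B.
Vertical: T_A sin 49° + T_B sin 63° = 1766.
Substituting the horizontal relation into the vertical equation gives 1.413 T_B = 1766, so T_B = 1249 N.

T_B ≈ 1250 N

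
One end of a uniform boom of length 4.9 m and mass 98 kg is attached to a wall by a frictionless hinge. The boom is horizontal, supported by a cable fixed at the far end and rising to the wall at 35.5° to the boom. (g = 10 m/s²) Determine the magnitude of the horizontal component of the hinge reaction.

H_x ≈ 687 N

Take torques about the hinge: T sin 35.5° · 4.9 = 98×10×2.45 = 2401 N·m.
So T = 2401 / (0.5807 × 4.9) = 843.8 N.
ΣF_x = 0: H_x = T cos 35.5° = 686.95 N.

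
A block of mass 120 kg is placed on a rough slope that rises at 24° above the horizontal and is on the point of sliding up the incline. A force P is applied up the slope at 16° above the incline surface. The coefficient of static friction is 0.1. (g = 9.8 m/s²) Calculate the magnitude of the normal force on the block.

On the verge of sliding up the incline, friction equals μN and acts down the slope.
Perpendicular: N + P sin 16° = W cos 24° = 1074 N.
Along incline: P cos 16° = W sin 24° + μN  with W sin 24° = 478.3 N.
Solving the pair for P and N: P = 592.4 N, N = 911 N (and f = μN = 91.1 N).

N ≈ 911 N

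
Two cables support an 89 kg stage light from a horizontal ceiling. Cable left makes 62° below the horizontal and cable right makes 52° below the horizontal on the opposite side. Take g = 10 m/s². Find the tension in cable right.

Weight W = 89 × 10 = 890 N acts straight down.
Horizontal: T_left cos 62° = T_right cos 52°  →  T_left = 1.311 T_right.
Vertical: T_left sin 62° + T_right sin 52° = 890.
Substituting the horizontal relation into the vertical equation gives 1.946 T_right = 890, so T_right = 457.4 N.

T_right ≈ 457 N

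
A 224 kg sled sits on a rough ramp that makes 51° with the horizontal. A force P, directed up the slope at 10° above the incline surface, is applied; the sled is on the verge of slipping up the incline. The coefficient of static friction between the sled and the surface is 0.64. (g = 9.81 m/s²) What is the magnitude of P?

P ≈ 2370 N

On the verge of sliding up the incline, friction equals μN and acts down the slope.
Perpendicular: N + P sin 10° = W cos 51° = 1383 N.
Along incline: P cos 10° = W sin 51° + μN  with W sin 51° = 1708 N.
Solving the pair for P and N: P = 2366 N, N = 972.1 N (and f = μN = 622.1 N).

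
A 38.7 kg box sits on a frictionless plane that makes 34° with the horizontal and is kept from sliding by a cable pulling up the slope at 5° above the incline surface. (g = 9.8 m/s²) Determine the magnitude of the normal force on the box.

Take axes along and perpendicular to the incline. Weight components: W sin 34° = 212.1 N down-slope, W cos 34° = 314.4 N into the surface.
Along incline: T cos 5° = W sin 34° → T = 212.9 N.
Perpendicular: N = W cos 34° − T sin 5° = 295.9 N.

N ≈ 296 N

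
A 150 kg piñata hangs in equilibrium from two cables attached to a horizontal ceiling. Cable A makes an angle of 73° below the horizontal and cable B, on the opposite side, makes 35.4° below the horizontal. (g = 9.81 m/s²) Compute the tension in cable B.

T_B ≈ 453 N

Weight W = 150 × 9.81 = 1472 N acts straight down.
Horizontal: T_A cos 73° = T_B cos 35.4°  →  T_A = 2.788 T_B.
Vertical: T_A sin 73° + T_B sin 35.4° = 1472.
Substituting the horizontal relation into the vertical equation gives 3.245 T_B = 1472, so T_B = 453.4 N.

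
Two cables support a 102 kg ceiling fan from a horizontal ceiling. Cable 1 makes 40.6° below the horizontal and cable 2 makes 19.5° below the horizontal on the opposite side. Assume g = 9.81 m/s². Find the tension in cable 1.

T_1 ≈ 1090 N

Weight W = 102 × 9.81 = 1001 N acts straight down.
Horizontal: T_1 cos 40.6° = T_2 cos 19.5°  →  T_2 = 0.8055 T_1.
Vertical: T_1 sin 40.6° + T_2 sin 19.5° = 1001.
Substituting the horizontal relation into the vertical equation gives 0.9196 T_1 = 1001, so T_1 = 1088 N.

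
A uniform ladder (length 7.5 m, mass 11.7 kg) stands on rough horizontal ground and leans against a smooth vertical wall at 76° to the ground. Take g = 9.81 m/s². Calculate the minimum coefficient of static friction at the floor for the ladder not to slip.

μ_min ≈ 0.125

ΣF_y = 0: N_floor = 11.7×9.81 = 114.78 N.
Torques about the foot: N_wall · 7.5 sin 76° = 11.7×9.81×3.75 cos 76° → N_wall = 14.309 N.
ΣF_x = 0: f_floor = N_wall = 14.309 N.
μ_min = f_floor / N_floor = 14.309 / 114.78 = 0.1247.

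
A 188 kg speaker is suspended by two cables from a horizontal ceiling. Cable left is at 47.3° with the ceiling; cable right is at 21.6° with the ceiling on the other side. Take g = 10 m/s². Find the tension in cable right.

T_right ≈ 1370 N

Weight W = 188 × 10 = 1880 N acts straight down.
Horizontal: T_left cos 47.3° = T_right cos 21.6°  →  T_left = 1.371 T_right.
Vertical: T_left sin 47.3° + T_right sin 21.6° = 1880.
Substituting the horizontal relation into the vertical equation gives 1.376 T_right = 1880, so T_right = 1367 N.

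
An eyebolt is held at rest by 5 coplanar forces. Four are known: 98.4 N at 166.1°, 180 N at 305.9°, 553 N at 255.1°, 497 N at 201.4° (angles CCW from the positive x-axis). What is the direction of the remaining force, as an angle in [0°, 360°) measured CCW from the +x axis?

θ ≈ 54.6°

Sum the known components: ΣF_x = -594.9 N, ΣF_y = -837.9 N.
For equilibrium the remaining force must supply (−ΣF_x, −ΣF_y) = (594.9, 837.9) N.
Magnitude = √((594.9)² + (837.9)²) = 1028 N; direction = atan2(837.9, 594.9) = 54.6°.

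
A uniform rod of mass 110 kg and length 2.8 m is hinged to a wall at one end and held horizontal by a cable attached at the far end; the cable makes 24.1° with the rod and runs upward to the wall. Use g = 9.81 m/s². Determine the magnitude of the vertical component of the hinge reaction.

Take torques about the hinge: T sin 24.1° · 2.8 = 110×9.81×1.4 = 1510.7 N·m.
So T = 1510.7 / (0.4083 × 2.8) = 1321.4 N.
ΣF_y = 0: H_y = (110×9.81) − T sin 24.1° = 1079.1 − 539.55 = 539.55 N.

|H_y| ≈ 540 N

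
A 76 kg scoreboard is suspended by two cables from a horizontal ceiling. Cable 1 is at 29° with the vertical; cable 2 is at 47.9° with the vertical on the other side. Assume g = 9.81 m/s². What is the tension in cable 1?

Angles from the horizontal: cable 1 is 90° − 29° = 61°, cable 2 is 90° − 47.9° = 42.1°.
Weight W = 76 × 9.81 = 745.6 N acts straight down.
Horizontal: T_1 cos 61° = T_2 cos 42.1°  →  T_2 = 0.6534 T_1.
Vertical: T_1 sin 61° + T_2 sin 42.1° = 745.6.
Substituting the horizontal relation into the vertical equation gives 1.313 T_1 = 745.6, so T_1 = 568 N.

T_1 ≈ 568 N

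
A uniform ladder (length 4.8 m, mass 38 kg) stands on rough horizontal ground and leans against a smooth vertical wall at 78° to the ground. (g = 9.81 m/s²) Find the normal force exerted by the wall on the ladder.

Torques about the foot: N_wall · 4.8 sin 78° = 38×9.81×2.4 cos 78° → N_wall = 39.618 N.

N_wall ≈ 39.6 N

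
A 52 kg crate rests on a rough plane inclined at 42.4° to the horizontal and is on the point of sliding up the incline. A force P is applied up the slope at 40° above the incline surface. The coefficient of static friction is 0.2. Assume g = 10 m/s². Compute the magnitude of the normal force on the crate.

N ≈ 76.9 N

On the verge of sliding up the incline, friction equals μN and acts down the slope.
Perpendicular: N + P sin 40° = W cos 42.4° = 384 N.
Along incline: P cos 40° = W sin 42.4° + μN  with W sin 42.4° = 350.6 N.
Solving the pair for P and N: P = 477.8 N, N = 76.88 N (and f = μN = 15.38 N).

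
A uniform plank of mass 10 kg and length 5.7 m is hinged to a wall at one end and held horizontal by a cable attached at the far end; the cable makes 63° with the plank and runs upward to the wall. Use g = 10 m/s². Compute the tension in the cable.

Take torques about the hinge: T sin 63° · 5.7 = 10×10×2.85 = 285 N·m.
So T = 285 / (0.8910 × 5.7) = 56.116 N.

T ≈ 56.1 N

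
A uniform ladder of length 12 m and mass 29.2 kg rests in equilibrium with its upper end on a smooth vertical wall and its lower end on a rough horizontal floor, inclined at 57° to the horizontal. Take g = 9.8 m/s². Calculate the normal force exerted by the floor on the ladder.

N_floor ≈ 286 N

ΣF_y = 0: N_floor = 29.2×9.8 = 286.16 N.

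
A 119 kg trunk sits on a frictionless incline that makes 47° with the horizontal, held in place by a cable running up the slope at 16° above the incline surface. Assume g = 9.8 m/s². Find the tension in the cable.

Take axes along and perpendicular to the incline. Weight components: W sin 47° = 852.9 N down-slope, W cos 47° = 795.3 N into the surface.
Along incline: T cos 16° = W sin 47° → T = 887.3 N.
Perpendicular: N = W cos 47° − T sin 16° = 550.8 N.

T ≈ 887 N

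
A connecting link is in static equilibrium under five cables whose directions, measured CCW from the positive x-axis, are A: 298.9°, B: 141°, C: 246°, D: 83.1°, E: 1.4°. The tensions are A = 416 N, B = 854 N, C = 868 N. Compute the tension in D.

Resolve: ΣF_x = 416 cos 298.9° + 854 cos 141° + 868 cos 246° + T_D cos 83.1° + T_E cos 1.4° = 0.
        ΣF_y = 416 sin 298.9° + 854 sin 141° + 868 sin 246° + T_D sin 83.1° + T_E sin 1.4° = 0.
The known terms sum to (-815.7, -619.7) N, so 0.1201 T_D + 0.9997 T_E = 815.7 and 0.9928 T_D + 0.0244 T_E = 619.7.
Solving simultaneously: T_D = 605.9 N, T_E = 743.1 N.

T_D ≈ 606 N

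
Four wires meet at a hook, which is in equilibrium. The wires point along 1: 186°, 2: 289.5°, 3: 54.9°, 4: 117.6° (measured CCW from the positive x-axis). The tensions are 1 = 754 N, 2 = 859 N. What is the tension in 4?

T_4 ≈ 149 N

Resolve: ΣF_x = 754 cos 186° + 859 cos 289.5° + T_3 cos 54.9° + T_4 cos 117.6° = 0.
        ΣF_y = 754 sin 186° + 859 sin 289.5° + T_3 sin 54.9° + T_4 sin 117.6° = 0.
The known terms sum to (-463.1, -888.5) N, so 0.5750 T_3 − 0.4633 T_4 = 463.1 and 0.8181 T_3 + 0.8862 T_4 = 888.5.
Solving simultaneously: T_3 = 925.1 N, T_4 = 148.6 N.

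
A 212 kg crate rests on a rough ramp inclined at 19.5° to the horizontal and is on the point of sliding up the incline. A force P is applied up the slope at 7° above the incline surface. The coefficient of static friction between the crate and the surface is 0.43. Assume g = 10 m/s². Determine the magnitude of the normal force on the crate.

N ≈ 1820 N

On the verge of sliding up the incline, friction equals μN and acts down the slope.
Perpendicular: N + P sin 7° = W cos 19.5° = 1998 N.
Along incline: P cos 7° = W sin 19.5° + μN  with W sin 19.5° = 707.7 N.
Solving the pair for P and N: P = 1500 N, N = 1816 N (and f = μN = 780.7 N).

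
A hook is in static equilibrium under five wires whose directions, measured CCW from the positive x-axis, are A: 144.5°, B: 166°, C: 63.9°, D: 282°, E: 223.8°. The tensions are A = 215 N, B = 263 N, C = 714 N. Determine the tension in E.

Resolve: ΣF_x = 215 cos 144.5° + 263 cos 166° + 714 cos 63.9° + T_D cos 282° + T_E cos 223.8° = 0.
        ΣF_y = 215 sin 144.5° + 263 sin 166° + 714 sin 63.9° + T_D sin 282° + T_E sin 223.8° = 0.
The known terms sum to (-116.1, 829.7) N, so 0.2079 T_D − 0.7218 T_E = 116.1 and -0.9781 T_D − 0.6921 T_E = -829.7.
Solving simultaneously: T_D = 799.1 N, T_E = 69.34 N.

T_E ≈ 69.3 N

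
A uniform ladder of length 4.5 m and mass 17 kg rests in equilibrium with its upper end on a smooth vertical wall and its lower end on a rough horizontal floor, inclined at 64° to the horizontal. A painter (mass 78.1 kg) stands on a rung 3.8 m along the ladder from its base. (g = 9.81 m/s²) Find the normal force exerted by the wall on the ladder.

Torques about the foot: N_wall · 4.5 sin 64° = 17×9.81×2.25 cos 64° + 78.1×9.81×3.8 cos 64° → N_wall = 356.22 N.

N_wall ≈ 356 N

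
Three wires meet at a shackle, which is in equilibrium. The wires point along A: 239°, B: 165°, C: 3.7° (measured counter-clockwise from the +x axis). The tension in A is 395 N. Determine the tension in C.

T_C ≈ 1180 N

Resolve: ΣF_x = 395 cos 239° + T_B cos 165° + T_C cos 3.7° = 0.
        ΣF_y = 395 sin 239° + T_B sin 165° + T_C sin 3.7° = 0.
The known terms sum to (-203.4, -338.6) N, so -0.9659 T_B + 0.9979 T_C = 203.4 and 0.2588 T_B + 0.0645 T_C = 338.6.
Solving simultaneously: T_B = 1013 N, T_C = 1184 N.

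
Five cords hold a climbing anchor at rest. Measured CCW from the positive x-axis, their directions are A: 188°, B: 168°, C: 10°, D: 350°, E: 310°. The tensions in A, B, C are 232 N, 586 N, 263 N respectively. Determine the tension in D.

Resolve: ΣF_x = 232 cos 188° + 586 cos 168° + 263 cos 10° + T_D cos 350° + T_E cos 310° = 0.
        ΣF_y = 232 sin 188° + 586 sin 168° + 263 sin 10° + T_D sin 350° + T_E sin 310° = 0.
The known terms sum to (-543.9, 135.2) N, so 0.9848 T_D + 0.6428 T_E = 543.9 and -0.1736 T_D − 0.7660 T_E = -135.2.
Solving simultaneously: T_D = 513 N, T_E = 60.22 N.

T_D ≈ 513 N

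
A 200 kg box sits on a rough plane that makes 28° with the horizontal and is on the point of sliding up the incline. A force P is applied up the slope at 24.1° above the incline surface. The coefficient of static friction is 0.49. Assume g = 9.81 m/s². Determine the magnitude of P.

On the verge of sliding up the incline, friction equals μN and acts down the slope.
Perpendicular: N + P sin 24.1° = W cos 28° = 1732 N.
Along incline: P cos 24.1° = W sin 28° + μN  with W sin 28° = 921.1 N.
Solving the pair for P and N: P = 1590 N, N = 1083 N (and f = μN = 530.6 N).

P ≈ 1590 N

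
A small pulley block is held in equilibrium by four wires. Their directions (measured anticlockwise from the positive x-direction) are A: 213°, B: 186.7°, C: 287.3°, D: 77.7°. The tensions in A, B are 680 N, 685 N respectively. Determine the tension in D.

Resolve: ΣF_x = 680 cos 213° + 685 cos 186.7° + T_C cos 287.3° + T_D cos 77.7° = 0.
        ΣF_y = 680 sin 213° + 685 sin 186.7° + T_C sin 287.3° + T_D sin 77.7° = 0.
The known terms sum to (-1251, -450.3) N, so 0.2974 T_C + 0.2130 T_D = 1251 and -0.9548 T_C + 0.9770 T_D = 450.3.
Solving simultaneously: T_C = 2280 N, T_D = 2688 N.

T_D ≈ 2690 N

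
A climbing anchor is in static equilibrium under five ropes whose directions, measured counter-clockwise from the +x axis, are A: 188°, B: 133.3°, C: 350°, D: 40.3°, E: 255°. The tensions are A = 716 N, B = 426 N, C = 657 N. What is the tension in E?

Resolve: ΣF_x = 716 cos 188° + 426 cos 133.3° + 657 cos 350° + T_D cos 40.3° + T_E cos 255° = 0.
        ΣF_y = 716 sin 188° + 426 sin 133.3° + 657 sin 350° + T_D sin 40.3° + T_E sin 255° = 0.
The known terms sum to (-354.2, 96.3) N, so 0.7627 T_D − 0.2588 T_E = 354.2 and 0.6468 T_D − 0.9659 T_E = -96.3.
Solving simultaneously: T_D = 644.7 N, T_E = 531.4 N.

T_E ≈ 531 N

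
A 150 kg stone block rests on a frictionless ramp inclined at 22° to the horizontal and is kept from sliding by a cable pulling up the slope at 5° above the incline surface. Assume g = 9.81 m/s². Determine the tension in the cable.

T ≈ 553 N

Take axes along and perpendicular to the incline. Weight components: W sin 22° = 551.2 N down-slope, W cos 22° = 1364 N into the surface.
Along incline: T cos 5° = W sin 22° → T = 553.3 N.
Perpendicular: N = W cos 22° − T sin 5° = 1316 N.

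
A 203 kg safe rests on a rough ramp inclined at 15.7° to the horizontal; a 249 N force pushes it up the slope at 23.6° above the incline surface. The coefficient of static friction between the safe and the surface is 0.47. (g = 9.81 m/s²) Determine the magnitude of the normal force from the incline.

N ≈ 1820 N

Axes along / perpendicular to the incline. W sin 15.7° = 538.9 N down-slope; W cos 15.7° = 1917 N into the surface.
Perpendicular: N = W cos 15.7° − P sin 23.6° = 1917 − 99.69 = 1817 N.
Along incline: P cos 23.6° + f = W sin 15.7° (friction acts up-slope) → f = 538.9 − 228.2 = 310.7 N.
|f| = 310.7 N ≤ μN = 854.2 N, so the safe is indeed static.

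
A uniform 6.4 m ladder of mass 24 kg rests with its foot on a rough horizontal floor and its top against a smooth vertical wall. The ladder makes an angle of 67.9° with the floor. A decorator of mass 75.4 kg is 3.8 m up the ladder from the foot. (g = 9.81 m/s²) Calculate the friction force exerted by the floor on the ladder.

f ≈ 226 N

Torques about the foot: N_wall · 6.4 sin 67.9° = 24×9.81×3.2 cos 67.9° + 75.4×9.81×3.8 cos 67.9° → N_wall = 226.13 N.
ΣF_x = 0: f_floor = N_wall = 226.13 N.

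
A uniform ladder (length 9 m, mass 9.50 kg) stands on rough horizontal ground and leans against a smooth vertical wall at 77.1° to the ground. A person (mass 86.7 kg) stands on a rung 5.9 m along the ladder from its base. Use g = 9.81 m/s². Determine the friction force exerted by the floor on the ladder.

Torques about the foot: N_wall · 9 sin 77.1° = 9.50×9.81×4.5 cos 77.1° + 86.7×9.81×5.9 cos 77.1° → N_wall = 138.37 N.
ΣF_x = 0: f_floor = N_wall = 138.37 N.

f ≈ 138 N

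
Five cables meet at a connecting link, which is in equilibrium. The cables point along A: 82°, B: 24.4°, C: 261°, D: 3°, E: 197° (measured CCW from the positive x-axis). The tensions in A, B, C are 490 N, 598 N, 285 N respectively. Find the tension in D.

T_D ≈ 1100 N

Resolve: ΣF_x = 490 cos 82° + 598 cos 24.4° + 285 cos 261° + T_D cos 3° + T_E cos 197° = 0.
        ΣF_y = 490 sin 82° + 598 sin 24.4° + 285 sin 261° + T_D sin 3° + T_E sin 197° = 0.
The known terms sum to (568.2, 450.8) N, so 0.9986 T_D − 0.9563 T_E = -568.2 and 0.0523 T_D − 0.2924 T_E = -450.8.
Solving simultaneously: T_D = 1095 N, T_E = 1738 N.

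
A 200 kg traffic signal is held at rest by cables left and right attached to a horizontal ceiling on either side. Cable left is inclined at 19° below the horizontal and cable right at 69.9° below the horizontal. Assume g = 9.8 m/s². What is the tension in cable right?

T_right ≈ 1850 N

Weight W = 200 × 9.8 = 1960 N acts straight down.
Horizontal: T_left cos 19° = T_right cos 69.9°  →  T_left = 0.3635 T_right.
Vertical: T_left sin 19° + T_right sin 69.9° = 1960.
Substituting the horizontal relation into the vertical equation gives 1.057 T_right = 1960, so T_right = 1854 N.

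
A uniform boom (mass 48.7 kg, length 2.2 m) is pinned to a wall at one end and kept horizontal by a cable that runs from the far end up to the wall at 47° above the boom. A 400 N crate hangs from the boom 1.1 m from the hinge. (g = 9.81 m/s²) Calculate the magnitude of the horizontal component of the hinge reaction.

Take torques about the hinge: T sin 47° · 2.2 = 48.7×9.81×1.1 + 400×1.1 = 965.52 N·m.
So T = 965.52 / (0.7314 × 2.2) = 600.08 N.
ΣF_x = 0: H_x = T cos 47° = 409.26 N.

H_x ≈ 409 N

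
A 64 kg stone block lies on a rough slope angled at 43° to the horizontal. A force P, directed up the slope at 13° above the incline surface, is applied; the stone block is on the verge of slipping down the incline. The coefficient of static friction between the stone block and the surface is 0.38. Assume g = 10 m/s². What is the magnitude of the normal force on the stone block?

N ≈ 403 N

On the verge of sliding down the incline, friction equals μN and acts up the slope.
Perpendicular: N + P sin 13° = W cos 43° = 468.1 N.
Along incline: P cos 13° + μN = W sin 43° with W sin 43° = 436.5 N.
Solving the pair for P and N: P = 290.9 N, N = 402.6 N (and f = μN = 153 N).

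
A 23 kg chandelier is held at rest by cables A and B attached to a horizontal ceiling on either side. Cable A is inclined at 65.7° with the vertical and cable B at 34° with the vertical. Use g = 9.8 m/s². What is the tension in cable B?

T_B ≈ 208 N

Angles from the horizontal: cable A is 90° − 65.7° = 24.3°, cable B is 90° − 34° = 56°.
Weight W = 23 × 9.8 = 225.4 N acts straight down.
Horizontal: T_A cos 24.3° = T_B cos 56°  →  T_A = 0.6136 T_B.
Vertical: T_A sin 24.3° + T_B sin 56° = 225.4.
Substituting the horizontal relation into the vertical equation gives 1.082 T_B = 225.4, so T_B = 208.4 N.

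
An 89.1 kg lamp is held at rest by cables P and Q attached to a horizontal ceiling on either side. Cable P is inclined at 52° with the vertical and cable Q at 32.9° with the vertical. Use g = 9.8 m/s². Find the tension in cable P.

Angles from the horizontal: cable P is 90° − 52° = 38°, cable Q is 90° − 32.9° = 57.1°.
Weight W = 89.1 × 9.8 = 873.2 N acts straight down.
Horizontal: T_P cos 38° = T_Q cos 57.1°  →  T_Q = 1.451 T_P.
Vertical: T_P sin 38° + T_Q sin 57.1° = 873.2.
Substituting the horizontal relation into the vertical equation gives 1.834 T_P = 873.2, so T_P = 476.2 N.

T_P ≈ 476 N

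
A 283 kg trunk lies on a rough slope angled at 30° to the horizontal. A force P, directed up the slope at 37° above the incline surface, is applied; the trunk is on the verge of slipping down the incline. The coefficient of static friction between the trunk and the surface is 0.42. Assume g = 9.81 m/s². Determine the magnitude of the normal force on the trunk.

N ≈ 1990 N

On the verge of sliding down the incline, friction equals μN and acts up the slope.
Perpendicular: N + P sin 37° = W cos 30° = 2404 N.
Along incline: P cos 37° + μN = W sin 30° with W sin 30° = 1388 N.
Solving the pair for P and N: P = 693 N, N = 1987 N (and f = μN = 834.6 N).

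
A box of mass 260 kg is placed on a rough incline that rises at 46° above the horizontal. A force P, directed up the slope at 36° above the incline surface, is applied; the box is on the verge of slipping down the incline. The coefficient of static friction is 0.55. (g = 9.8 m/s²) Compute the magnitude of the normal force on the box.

On the verge of sliding down the incline, friction equals μN and acts up the slope.
Perpendicular: N + P sin 36° = W cos 46° = 1770 N.
Along incline: P cos 36° + μN = W sin 46° with W sin 46° = 1833 N.
Solving the pair for P and N: P = 1769 N, N = 730.1 N (and f = μN = 401.5 N).

N ≈ 730 N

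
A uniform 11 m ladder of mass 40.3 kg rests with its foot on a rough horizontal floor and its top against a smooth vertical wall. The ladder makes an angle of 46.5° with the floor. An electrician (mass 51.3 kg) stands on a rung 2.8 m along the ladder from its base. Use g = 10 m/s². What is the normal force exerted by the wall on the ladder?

Torques about the foot: N_wall · 11 sin 46.5° = 40.3×10×5.5 cos 46.5° + 51.3×10×2.8 cos 46.5° → N_wall = 315.13 N.

N_wall ≈ 315 N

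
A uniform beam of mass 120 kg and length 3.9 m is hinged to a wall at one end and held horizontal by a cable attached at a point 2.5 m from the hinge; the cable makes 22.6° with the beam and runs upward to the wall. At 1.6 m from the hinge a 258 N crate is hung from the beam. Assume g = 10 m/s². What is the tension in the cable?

Take torques about the hinge: T sin 22.6° · 2.5 = 120×10×1.95 + 258×1.6 = 2752.8 N·m.
So T = 2752.8 / (0.3843 × 2.5) = 2865.3 N.

T ≈ 2870 N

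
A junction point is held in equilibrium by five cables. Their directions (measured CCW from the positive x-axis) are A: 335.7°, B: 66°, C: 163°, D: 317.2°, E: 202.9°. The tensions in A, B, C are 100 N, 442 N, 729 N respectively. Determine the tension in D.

T_D ≈ 764 N

Resolve: ΣF_x = 100 cos 335.7° + 442 cos 66° + 729 cos 163° + T_D cos 317.2° + T_E cos 202.9° = 0.
        ΣF_y = 100 sin 335.7° + 442 sin 66° + 729 sin 163° + T_D sin 317.2° + T_E sin 202.9° = 0.
The known terms sum to (-426.2, 575.8) N, so 0.7337 T_D − 0.9212 T_E = 426.2 and -0.6794 T_D − 0.3891 T_E = -575.8.
Solving simultaneously: T_D = 763.9 N, T_E = 145.8 N.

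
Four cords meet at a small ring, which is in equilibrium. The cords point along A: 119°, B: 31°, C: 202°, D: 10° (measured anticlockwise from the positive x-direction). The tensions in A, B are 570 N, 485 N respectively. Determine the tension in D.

T_D ≈ 3090 N

Resolve: ΣF_x = 570 cos 119° + 485 cos 31° + T_C cos 202° + T_D cos 10° = 0.
        ΣF_y = 570 sin 119° + 485 sin 31° + T_C sin 202° + T_D sin 10° = 0.
The known terms sum to (139.4, 748.3) N, so -0.9272 T_C + 0.9848 T_D = -139.4 and -0.3746 T_C + 0.1736 T_D = -748.3.
Solving simultaneously: T_C = 3428 N, T_D = 3086 N.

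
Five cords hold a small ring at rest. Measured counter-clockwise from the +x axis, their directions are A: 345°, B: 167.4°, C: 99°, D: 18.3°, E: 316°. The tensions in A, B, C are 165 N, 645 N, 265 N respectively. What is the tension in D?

T_D ≈ 109 N

Resolve: ΣF_x = 165 cos 345° + 645 cos 167.4° + 265 cos 99° + T_D cos 18.3° + T_E cos 316° = 0.
        ΣF_y = 165 sin 345° + 645 sin 167.4° + 265 sin 99° + T_D sin 18.3° + T_E sin 316° = 0.
The known terms sum to (-511.5, 359.7) N, so 0.9494 T_D + 0.7193 T_E = 511.5 and 0.3140 T_D − 0.6947 T_E = -359.7.
Solving simultaneously: T_D = 109.1 N, T_E = 567.2 N.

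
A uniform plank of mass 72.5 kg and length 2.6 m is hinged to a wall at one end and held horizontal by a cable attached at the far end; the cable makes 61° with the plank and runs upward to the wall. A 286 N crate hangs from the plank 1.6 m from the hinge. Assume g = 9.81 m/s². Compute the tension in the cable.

Take torques about the hinge: T sin 61° · 2.6 = 72.5×9.81×1.3 + 286×1.6 = 1382.2 N·m.
So T = 1382.2 / (0.8746 × 2.6) = 607.82 N.

T ≈ 608 N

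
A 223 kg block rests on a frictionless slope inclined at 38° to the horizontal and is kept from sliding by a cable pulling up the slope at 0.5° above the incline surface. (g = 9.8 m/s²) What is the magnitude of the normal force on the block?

N ≈ 1710 N

Take axes along and perpendicular to the incline. Weight components: W sin 38° = 1345 N down-slope, W cos 38° = 1722 N into the surface.
Along incline: T cos 0.5° = W sin 38° → T = 1346 N.
Perpendicular: N = W cos 38° − T sin 0.5° = 1710 N.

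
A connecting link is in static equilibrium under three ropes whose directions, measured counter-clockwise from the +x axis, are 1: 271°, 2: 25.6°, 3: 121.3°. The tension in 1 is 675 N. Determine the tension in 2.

T_2 ≈ 342 N

Resolve: ΣF_x = 675 cos 271° + T_2 cos 25.6° + T_3 cos 121.3° = 0.
        ΣF_y = 675 sin 271° + T_2 sin 25.6° + T_3 sin 121.3° = 0.
The known terms sum to (11.78, -674.9) N, so 0.9018 T_2 − 0.5195 T_3 = -11.78 and 0.4321 T_2 + 0.8545 T_3 = 674.9.
Solving simultaneously: T_2 = 342.2 N, T_3 = 616.8 N.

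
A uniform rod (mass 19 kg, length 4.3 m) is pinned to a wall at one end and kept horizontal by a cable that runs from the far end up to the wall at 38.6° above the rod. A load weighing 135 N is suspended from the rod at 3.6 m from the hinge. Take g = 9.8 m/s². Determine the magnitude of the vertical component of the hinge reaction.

|H_y| ≈ 115 N

Take torques about the hinge: T sin 38.6° · 4.3 = 19×9.8×2.15 + 135×3.6 = 886.33 N·m.
So T = 886.33 / (0.6239 × 4.3) = 330.39 N.
ΣF_y = 0: H_y = (19×9.8 + 135) − T sin 38.6° = 321.2 − 206.12 = 115.08 N.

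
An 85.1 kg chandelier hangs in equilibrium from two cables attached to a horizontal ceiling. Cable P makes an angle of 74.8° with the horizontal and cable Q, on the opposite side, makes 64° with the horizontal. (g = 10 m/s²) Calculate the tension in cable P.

Weight W = 85.1 × 10 = 851 N acts straight down.
Horizontal: T_P cos 74.8° = T_Q cos 64°  →  T_Q = 0.5981 T_P.
Vertical: T_P sin 74.8° + T_Q sin 64° = 851.
Substituting the horizontal relation into the vertical equation gives 1.503 T_P = 851, so T_P = 566.4 N.

T_P ≈ 566 N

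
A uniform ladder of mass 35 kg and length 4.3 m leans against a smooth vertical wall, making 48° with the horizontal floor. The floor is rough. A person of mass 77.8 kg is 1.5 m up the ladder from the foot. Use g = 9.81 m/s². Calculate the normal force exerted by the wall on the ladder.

Torques about the foot: N_wall · 4.3 sin 48° = 35×9.81×2.15 cos 48° + 77.8×9.81×1.5 cos 48° → N_wall = 394.3 N.

N_wall ≈ 394 N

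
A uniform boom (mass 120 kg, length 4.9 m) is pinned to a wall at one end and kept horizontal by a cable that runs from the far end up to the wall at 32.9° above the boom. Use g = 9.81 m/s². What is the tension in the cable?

Take torques about the hinge: T sin 32.9° · 4.9 = 120×9.81×2.45 = 2884.1 N·m.
So T = 2884.1 / (0.5432 × 4.9) = 1083.6 N.

T ≈ 1080 N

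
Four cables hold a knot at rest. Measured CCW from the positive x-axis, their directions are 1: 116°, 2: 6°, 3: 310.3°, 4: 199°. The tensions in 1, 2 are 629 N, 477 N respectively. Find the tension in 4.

Resolve: ΣF_x = 629 cos 116° + 477 cos 6° + T_3 cos 310.3° + T_4 cos 199° = 0.
        ΣF_y = 629 sin 116° + 477 sin 6° + T_3 sin 310.3° + T_4 sin 199° = 0.
The known terms sum to (198.7, 615.2) N, so 0.6468 T_3 − 0.9455 T_4 = -198.7 and -0.7627 T_3 − 0.3256 T_4 = -615.2.
Solving simultaneously: T_3 = 554.9 N, T_4 = 589.7 N.

T_4 ≈ 590 N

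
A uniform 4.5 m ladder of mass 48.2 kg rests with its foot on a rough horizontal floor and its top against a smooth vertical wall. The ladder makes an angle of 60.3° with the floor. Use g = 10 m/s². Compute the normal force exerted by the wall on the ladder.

Torques about the foot: N_wall · 4.5 sin 60.3° = 48.2×10×2.25 cos 60.3° → N_wall = 137.46 N.

N_wall ≈ 137 N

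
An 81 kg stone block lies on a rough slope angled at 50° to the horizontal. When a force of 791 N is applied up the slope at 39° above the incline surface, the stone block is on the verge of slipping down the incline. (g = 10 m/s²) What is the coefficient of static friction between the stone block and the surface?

μ ≈ 0.252

On the verge of sliding down the incline, friction is at its maximum μN and acts up the slope.
Perpendicular to incline: N = W cos 50° − P sin 39° = 520.7 − 497.8 = 22.87 N.
Along incline: P cos 39° + μN = W sin 50° → μ = (W sin 50° − P cos 39°) / N = 0.2525.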